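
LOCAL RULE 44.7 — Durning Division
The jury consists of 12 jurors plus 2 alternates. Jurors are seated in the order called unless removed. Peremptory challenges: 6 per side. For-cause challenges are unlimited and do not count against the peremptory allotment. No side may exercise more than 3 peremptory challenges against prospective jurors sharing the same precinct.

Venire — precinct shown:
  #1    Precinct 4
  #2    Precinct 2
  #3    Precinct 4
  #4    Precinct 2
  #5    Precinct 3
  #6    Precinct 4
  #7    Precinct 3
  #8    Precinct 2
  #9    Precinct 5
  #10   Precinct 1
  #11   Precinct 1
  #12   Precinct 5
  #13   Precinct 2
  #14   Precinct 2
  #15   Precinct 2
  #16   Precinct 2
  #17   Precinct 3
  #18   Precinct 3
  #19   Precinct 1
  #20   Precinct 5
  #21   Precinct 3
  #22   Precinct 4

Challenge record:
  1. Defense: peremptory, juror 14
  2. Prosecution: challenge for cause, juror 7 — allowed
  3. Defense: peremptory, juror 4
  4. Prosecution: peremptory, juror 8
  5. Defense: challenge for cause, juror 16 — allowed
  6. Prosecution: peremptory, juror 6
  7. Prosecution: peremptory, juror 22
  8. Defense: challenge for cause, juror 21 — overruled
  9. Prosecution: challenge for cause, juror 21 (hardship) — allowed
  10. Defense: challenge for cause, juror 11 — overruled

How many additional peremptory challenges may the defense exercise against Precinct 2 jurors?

1

Defense peremptories so far: #14, #4 — 2 of 6 used, 4 left overall.
Against Precinct 2: #14, #4 — 2 used; per-precinct cap 3 leaves 1.
Binding limit: min(4, 1) = 1.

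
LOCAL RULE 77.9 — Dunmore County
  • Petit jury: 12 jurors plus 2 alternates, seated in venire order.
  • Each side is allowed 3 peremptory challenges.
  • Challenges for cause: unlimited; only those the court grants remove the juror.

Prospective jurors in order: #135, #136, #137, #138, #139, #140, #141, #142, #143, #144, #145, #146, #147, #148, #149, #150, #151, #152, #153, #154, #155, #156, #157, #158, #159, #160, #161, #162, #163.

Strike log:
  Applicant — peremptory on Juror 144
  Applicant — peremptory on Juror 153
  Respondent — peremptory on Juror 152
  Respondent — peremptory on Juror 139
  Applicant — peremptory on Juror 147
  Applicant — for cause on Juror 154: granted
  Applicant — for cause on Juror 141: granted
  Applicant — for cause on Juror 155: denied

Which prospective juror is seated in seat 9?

146

Removed: #139, #141, #144, #147, #152, #153, #154. (#155 stays — for-cause denied.)
Seating in order: seats 1–12 → #135, #136, #137, #138, #140, #142, #143, #145, #146, #148, #149, #150; alternates → #151, #155.
So seat 9 is #146.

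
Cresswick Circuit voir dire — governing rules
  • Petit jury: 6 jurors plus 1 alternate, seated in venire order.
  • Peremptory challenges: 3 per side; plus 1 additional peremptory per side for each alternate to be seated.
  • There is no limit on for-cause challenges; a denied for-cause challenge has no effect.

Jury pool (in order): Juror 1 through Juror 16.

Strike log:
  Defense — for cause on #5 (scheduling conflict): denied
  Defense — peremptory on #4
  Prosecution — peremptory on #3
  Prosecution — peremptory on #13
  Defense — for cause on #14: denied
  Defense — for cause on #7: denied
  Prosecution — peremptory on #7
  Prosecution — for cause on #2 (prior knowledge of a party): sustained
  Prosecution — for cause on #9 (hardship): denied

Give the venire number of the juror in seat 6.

Removed: #2, #3, #4, #7, #13. (#5, #9, #14 stay — for-cause denied.)
Seating in order: seats 1–6 → #1, #5, #6, #8, #9, #10; alternates → #11.
So seat 6 is #10.

10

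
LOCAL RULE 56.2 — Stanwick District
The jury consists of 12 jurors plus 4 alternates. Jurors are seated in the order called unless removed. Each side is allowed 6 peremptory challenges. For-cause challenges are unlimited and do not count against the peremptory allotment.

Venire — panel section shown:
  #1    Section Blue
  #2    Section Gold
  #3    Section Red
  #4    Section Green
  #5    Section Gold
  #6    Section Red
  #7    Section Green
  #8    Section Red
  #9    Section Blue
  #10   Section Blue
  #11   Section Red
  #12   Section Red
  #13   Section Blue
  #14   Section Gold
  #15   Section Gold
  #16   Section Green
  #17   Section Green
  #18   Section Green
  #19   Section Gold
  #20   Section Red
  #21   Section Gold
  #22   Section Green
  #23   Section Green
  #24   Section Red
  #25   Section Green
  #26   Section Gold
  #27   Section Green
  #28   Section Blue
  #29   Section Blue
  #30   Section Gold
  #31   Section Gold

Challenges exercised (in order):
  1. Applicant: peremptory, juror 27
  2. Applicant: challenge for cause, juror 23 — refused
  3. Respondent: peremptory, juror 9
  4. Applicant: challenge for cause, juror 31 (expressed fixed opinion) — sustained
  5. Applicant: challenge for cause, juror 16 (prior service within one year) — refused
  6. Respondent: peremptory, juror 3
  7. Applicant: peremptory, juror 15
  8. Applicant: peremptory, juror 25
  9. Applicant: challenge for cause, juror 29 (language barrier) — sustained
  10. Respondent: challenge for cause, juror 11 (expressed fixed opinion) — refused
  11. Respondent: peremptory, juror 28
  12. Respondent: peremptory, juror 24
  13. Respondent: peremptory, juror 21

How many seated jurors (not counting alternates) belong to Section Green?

Removed: #3, #9, #15, #21, #24, #25, #27, #28, #29, #31.
Seated jurors 1–12: #1, #2, #4, #5, #6, #7, #8, #10, #11, #12, #13, #14 (alternates #16, #17, #18, #19 not counted).
Of those, in Section Green: #4, #7 → 2.

2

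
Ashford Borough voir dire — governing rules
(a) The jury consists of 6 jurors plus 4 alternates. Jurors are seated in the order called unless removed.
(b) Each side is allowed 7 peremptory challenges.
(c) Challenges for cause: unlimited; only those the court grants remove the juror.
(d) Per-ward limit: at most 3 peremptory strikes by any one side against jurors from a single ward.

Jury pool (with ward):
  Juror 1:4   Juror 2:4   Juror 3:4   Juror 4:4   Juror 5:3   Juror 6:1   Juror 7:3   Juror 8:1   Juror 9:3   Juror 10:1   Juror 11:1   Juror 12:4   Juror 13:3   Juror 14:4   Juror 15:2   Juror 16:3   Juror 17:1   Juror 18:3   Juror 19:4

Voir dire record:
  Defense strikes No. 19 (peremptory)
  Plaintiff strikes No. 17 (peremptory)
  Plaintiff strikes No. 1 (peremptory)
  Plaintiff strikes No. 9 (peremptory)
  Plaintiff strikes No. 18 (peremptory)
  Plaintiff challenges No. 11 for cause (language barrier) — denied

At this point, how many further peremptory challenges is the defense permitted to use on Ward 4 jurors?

Defense peremptories so far: #19 — 1 of 7 used, 6 left overall.
Against Ward 4: #19 — 1 used; per-ward cap 3 leaves 2.
Binding limit: min(6, 2) = 2.

2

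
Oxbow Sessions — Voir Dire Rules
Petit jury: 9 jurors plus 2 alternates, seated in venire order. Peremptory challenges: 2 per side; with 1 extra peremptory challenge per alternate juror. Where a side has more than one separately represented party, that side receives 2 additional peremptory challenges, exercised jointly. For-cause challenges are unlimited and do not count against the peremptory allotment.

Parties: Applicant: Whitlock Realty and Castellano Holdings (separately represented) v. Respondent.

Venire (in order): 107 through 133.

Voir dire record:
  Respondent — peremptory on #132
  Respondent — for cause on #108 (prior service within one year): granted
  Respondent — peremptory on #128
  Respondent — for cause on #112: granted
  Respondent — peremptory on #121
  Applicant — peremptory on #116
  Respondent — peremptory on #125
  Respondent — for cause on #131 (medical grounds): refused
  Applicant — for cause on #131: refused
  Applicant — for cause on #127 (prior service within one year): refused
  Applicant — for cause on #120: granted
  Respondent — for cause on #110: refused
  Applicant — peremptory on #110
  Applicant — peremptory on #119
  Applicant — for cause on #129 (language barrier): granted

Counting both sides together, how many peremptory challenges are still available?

Applicant allotment: 2 base + 1 × 2 alternates + 2 multi-party = 6. Respondent allotment: 2 base + 1 × 2 alternates = 4.
Applicant peremptories used: #116, #110, #119 — 3 (for-cause on #131, #127, #120, #129 don't count).
Respondent peremptories used: #132, #128, #121, #125 — 4 (for-cause on #108, #112, #131, #110 don't count).
Remaining: (6 − 3) + (4 − 4) = 3.

3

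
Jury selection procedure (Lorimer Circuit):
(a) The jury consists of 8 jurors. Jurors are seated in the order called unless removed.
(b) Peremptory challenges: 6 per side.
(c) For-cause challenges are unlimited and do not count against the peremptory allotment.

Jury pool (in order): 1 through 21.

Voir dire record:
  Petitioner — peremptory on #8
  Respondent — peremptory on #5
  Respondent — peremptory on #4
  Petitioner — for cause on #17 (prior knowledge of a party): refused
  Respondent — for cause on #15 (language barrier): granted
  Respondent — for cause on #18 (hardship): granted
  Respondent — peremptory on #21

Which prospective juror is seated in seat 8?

Removed: #4, #5, #8, #15, #18, #21. (#17 stays — for-cause denied.)
Seating in order: seats 1–8 → #1, #2, #3, #6, #7, #9, #10, #11.
So seat 8 is #11.

11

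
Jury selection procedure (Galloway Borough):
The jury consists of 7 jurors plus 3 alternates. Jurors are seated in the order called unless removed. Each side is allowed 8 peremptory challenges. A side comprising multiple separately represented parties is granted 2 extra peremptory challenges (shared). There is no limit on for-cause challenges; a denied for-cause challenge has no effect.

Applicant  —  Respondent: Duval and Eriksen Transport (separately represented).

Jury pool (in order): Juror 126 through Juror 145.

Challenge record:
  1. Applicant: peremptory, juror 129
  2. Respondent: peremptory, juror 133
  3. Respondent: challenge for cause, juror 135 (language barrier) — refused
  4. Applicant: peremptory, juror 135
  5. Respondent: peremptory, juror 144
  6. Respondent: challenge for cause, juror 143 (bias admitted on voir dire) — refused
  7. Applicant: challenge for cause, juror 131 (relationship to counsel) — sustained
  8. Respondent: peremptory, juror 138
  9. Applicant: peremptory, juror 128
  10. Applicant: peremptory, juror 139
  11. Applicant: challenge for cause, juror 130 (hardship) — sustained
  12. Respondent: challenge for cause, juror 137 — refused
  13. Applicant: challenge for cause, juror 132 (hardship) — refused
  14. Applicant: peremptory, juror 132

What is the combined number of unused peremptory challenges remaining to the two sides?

Applicant allotment: 8. Respondent allotment: 8 base + 2 multi-party = 10.
Applicant peremptories used: #129, #135, #128, #139, #132 — 5 (for-cause on #131, #130, #132 don't count).
Respondent peremptories used: #133, #144, #138 — 3 (for-cause on #135, #143, #137 don't count).
Remaining: (8 − 5) + (10 − 3) = 10.

10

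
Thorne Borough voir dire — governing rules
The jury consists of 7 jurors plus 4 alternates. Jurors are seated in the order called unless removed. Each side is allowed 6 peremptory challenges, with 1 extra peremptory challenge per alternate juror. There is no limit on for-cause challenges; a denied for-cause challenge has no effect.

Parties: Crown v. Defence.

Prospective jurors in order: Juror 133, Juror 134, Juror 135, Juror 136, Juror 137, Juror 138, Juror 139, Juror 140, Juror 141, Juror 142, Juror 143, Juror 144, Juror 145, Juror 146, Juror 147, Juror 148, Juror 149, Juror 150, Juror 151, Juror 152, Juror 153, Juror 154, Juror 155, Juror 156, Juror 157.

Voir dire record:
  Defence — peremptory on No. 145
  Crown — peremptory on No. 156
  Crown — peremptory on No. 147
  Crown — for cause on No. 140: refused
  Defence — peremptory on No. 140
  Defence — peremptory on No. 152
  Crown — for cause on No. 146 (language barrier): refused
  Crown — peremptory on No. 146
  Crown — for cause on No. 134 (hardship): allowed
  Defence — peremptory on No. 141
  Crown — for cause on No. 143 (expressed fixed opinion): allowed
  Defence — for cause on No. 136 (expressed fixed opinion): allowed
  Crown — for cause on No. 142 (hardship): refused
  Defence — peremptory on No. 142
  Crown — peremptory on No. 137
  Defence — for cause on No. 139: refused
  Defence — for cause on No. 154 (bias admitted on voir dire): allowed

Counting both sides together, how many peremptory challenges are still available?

11

Crown allotment: 6 base + 1 × 4 alternates = 10. Defence allotment: 6 base + 1 × 4 alternates = 10.
Crown peremptories used: #156, #147, #146, #137 — 4 (for-cause on #140, #146, #134, #143, #142 don't count).
Defence peremptories used: #145, #140, #152, #141, #142 — 5 (for-cause on #136, #139, #154 don't count).
Remaining: (10 − 4) + (10 − 5) = 11.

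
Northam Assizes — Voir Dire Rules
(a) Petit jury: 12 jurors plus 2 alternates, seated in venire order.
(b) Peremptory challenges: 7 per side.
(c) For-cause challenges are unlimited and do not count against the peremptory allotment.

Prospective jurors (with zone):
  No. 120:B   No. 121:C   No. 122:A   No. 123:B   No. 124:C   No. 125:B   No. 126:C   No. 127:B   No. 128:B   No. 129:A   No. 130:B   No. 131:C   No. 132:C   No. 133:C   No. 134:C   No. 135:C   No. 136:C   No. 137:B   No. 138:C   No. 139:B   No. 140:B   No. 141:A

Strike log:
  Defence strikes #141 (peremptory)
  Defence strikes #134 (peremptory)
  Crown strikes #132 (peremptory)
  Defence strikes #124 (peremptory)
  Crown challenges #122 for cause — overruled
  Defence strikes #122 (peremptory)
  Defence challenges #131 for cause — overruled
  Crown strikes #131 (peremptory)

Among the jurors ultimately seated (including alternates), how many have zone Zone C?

6

Removed: #122, #124, #131, #132, #134, #141.
Seated (14 incl. alternates): #120, #121, #123, #125, #126, #127, #128, #129, #130, #133, #135, #136, #137, #138.
Of those, in Zone C: #121, #126, #133, #135, #136, #138 → 6.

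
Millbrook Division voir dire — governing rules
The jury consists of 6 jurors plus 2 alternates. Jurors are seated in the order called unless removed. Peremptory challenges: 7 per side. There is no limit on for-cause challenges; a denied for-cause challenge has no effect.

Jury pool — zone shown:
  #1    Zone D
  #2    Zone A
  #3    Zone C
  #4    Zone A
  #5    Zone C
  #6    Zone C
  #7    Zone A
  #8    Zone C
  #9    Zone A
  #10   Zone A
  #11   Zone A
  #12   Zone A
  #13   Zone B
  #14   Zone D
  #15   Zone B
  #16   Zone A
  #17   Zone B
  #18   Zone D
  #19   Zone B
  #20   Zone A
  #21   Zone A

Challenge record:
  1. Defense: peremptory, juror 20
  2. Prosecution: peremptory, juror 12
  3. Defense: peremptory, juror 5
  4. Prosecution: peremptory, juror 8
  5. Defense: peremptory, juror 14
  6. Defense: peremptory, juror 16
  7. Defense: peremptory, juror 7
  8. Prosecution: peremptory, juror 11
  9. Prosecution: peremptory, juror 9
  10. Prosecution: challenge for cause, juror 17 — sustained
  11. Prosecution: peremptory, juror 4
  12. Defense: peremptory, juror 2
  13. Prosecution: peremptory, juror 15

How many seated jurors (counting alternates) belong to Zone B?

2

Removed: #2, #4, #5, #7, #8, #9, #11, #12, #14, #15, #16, #17, #20.
Seated (8 incl. alternates): #1, #3, #6, #10, #13, #18, #19, #21.
Of those, in Zone B: #13, #19 → 2.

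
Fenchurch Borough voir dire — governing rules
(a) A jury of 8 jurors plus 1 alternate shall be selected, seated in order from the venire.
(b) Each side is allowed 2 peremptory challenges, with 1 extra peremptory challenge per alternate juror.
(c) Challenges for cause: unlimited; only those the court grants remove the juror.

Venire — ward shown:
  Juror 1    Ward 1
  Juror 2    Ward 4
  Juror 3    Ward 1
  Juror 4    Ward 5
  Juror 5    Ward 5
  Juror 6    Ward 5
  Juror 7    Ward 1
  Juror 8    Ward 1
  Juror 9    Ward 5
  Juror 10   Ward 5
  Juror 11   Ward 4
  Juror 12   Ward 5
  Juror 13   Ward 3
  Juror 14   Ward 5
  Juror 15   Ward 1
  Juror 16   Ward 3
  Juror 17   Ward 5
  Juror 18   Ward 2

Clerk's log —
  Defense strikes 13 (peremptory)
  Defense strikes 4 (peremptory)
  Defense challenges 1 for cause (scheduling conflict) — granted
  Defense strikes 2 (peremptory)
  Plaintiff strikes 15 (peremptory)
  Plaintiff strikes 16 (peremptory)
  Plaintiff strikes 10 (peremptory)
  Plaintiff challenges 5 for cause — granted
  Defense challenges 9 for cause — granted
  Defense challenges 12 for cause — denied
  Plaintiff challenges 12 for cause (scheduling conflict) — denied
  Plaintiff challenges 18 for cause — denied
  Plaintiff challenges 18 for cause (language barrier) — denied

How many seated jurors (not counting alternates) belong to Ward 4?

Removed: #1, #2, #4, #5, #9, #10, #13, #15, #16.
Seated jurors 1–8: #3, #6, #7, #8, #11, #12, #14, #17 (alternates #18 not counted).
Of those, in Ward 4: #11 → 1.

1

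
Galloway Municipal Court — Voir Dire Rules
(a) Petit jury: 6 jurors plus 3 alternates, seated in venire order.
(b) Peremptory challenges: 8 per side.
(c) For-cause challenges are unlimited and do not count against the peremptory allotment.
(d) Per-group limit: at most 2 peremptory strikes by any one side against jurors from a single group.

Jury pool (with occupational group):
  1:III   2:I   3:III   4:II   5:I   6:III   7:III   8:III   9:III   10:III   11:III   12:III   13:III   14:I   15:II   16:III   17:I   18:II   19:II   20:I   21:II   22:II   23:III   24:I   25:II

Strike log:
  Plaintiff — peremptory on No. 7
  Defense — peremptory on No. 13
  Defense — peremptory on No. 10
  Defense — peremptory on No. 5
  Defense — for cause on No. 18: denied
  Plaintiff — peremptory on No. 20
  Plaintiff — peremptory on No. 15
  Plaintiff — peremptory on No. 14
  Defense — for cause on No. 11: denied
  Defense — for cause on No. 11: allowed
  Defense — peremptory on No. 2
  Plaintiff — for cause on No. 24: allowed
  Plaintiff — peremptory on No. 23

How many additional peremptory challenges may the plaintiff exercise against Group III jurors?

0

Plaintiff peremptories so far: #7, #20, #15, #14, #23 — 5 of 8 used, 3 left overall.
Against Group III: #7, #23 — 2 used; per-group cap 2 leaves 0.
Binding limit: min(3, 0) = 0.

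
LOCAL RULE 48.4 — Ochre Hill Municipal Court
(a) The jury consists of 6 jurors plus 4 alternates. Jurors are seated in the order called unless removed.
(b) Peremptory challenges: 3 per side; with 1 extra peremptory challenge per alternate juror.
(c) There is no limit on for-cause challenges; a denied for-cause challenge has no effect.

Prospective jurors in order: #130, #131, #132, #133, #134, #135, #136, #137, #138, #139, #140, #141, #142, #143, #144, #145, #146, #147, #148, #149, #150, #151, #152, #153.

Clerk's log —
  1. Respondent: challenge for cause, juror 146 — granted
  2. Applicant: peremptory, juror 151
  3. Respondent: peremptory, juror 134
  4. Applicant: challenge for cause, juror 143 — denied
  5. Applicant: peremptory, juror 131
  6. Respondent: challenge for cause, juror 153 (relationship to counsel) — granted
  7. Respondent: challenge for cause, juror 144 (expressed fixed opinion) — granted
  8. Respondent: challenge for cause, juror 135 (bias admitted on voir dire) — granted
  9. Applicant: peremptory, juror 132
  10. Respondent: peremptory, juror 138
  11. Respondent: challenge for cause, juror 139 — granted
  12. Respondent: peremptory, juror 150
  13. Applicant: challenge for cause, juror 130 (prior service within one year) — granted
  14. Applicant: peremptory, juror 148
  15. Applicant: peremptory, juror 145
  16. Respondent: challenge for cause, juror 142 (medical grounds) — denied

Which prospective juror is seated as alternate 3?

149

Removed: #130, #131, #132, #134, #135, #138, #139, #144, #145, #146, #148, #150, #151, #153. (#142, #143 stay — for-cause denied.)
Seating in order: seats 1–6 → #133, #136, #137, #140, #141, #142; alternates → #143, #147, #149, #152.
So alternate 3 is #149.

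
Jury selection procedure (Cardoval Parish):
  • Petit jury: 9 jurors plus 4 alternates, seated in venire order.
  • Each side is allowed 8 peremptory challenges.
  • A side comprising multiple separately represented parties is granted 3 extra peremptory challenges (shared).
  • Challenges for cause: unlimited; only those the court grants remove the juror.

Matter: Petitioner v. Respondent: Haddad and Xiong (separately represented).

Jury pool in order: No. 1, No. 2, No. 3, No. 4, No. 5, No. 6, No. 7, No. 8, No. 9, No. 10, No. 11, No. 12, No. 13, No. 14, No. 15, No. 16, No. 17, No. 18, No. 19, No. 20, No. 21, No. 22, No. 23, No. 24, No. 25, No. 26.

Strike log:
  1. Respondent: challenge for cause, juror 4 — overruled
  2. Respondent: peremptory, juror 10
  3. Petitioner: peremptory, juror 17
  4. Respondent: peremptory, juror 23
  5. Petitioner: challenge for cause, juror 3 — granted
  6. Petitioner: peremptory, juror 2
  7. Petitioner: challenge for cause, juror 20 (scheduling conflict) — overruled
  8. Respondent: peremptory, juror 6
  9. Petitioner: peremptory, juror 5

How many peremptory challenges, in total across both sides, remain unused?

13

Petitioner allotment: 8. Respondent allotment: 8 base + 3 multi-party = 11.
Petitioner peremptories used: #17, #2, #5 — 3 (for-cause on #3, #20 don't count).
Respondent peremptories used: #10, #23, #6 — 3 (the for-cause on #4 doesn't count).
Remaining: (8 − 3) + (11 − 3) = 13.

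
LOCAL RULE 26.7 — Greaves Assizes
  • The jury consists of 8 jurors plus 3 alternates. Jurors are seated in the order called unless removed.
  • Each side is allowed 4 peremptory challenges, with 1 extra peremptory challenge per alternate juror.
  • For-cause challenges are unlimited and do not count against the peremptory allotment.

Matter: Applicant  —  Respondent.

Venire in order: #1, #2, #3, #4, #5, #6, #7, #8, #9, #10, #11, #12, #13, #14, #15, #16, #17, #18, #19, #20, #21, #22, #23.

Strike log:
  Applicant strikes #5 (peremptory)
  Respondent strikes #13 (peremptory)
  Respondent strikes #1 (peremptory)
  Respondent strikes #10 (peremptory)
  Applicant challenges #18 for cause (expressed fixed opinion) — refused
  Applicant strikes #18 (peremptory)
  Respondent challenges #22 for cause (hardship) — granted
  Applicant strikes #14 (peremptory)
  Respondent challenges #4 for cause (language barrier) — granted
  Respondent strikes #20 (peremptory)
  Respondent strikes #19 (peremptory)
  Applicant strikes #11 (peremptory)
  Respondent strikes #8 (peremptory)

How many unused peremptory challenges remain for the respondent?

1

Respondent allotment: 4 base + 1 × 3 alternates = 7.
Respondent peremptories used: #13, #1, #10, #20, #19, #8 — 6 (for-cause on #22, #4 don't count).
Remaining: 7 − 6 = 1.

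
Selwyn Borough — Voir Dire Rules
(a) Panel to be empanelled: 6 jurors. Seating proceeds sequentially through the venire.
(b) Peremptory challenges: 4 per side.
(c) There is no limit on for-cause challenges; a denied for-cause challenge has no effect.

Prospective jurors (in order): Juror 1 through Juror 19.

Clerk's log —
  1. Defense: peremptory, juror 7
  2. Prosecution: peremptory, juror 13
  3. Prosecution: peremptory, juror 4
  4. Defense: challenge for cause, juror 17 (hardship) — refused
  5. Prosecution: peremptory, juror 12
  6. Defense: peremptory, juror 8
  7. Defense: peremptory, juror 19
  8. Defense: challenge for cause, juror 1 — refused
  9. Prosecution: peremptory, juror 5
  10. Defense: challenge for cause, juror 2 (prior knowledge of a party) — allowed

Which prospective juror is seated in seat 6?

11

Removed: #2, #4, #5, #7, #8, #12, #13, #19. (#1, #17 stay — for-cause denied.)
Filling seats in venire order through position 6: #1, #3, #6, #9, #10, #11.
So seat 6 is #11.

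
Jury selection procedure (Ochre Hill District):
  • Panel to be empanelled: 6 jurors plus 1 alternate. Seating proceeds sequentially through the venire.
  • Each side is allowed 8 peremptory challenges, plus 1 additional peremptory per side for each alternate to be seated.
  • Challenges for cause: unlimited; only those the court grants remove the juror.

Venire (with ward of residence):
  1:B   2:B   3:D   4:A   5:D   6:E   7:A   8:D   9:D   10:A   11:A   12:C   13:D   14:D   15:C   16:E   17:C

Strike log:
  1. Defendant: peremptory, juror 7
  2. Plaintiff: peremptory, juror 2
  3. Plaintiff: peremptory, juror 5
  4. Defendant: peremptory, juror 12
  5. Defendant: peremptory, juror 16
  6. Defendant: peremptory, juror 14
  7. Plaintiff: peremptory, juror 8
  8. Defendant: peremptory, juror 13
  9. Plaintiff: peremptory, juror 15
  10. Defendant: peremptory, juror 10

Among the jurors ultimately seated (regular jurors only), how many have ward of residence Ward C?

0

Removed: #2, #5, #7, #8, #10, #12, #13, #14, #15, #16.
Seated jurors 1–6: #1, #3, #4, #6, #9, #11 (alternates #17 not counted).
None of those are in Ward C → 0.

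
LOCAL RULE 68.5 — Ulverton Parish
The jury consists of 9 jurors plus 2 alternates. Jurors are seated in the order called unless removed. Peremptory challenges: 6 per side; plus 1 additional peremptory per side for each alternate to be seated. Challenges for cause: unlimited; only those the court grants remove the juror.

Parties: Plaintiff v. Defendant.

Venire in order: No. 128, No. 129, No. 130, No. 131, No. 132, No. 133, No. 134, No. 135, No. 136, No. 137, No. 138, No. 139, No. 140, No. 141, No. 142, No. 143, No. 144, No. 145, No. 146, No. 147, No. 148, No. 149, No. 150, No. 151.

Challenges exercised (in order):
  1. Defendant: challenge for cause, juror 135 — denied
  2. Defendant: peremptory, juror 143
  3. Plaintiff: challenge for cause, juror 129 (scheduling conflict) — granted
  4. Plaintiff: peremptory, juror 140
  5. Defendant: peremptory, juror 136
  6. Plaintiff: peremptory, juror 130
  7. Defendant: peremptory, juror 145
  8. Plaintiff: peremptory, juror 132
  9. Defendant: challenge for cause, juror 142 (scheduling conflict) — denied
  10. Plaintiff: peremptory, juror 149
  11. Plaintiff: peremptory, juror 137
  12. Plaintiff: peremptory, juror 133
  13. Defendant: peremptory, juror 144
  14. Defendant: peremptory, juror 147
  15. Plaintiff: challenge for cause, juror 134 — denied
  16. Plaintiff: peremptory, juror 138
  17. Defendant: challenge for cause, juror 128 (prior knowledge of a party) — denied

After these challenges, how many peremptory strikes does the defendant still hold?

3

Defendant allotment: 6 base + 1 × 2 alternates = 8.
Defendant peremptories used: #143, #136, #145, #144, #147 — 5 (for-cause on #135, #142, #128 don't count).
Remaining: 8 − 5 = 3.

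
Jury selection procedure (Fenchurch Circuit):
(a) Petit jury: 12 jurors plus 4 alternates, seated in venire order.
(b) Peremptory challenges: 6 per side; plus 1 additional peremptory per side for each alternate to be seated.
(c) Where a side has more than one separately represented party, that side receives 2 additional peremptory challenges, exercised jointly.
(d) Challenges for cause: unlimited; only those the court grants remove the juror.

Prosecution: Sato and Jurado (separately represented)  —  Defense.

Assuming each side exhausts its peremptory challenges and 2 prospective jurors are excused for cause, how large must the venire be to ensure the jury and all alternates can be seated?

Seats to fill: 12 + 4 alternates = 16.
Peremptories — Prosecution: 6 + 1×4 + 2 = 12; Defense: 6 + 1×4 = 10; total 22.
For-cause removals: 2.
Minimum venire: 16 + 22 + 2 = 40.

40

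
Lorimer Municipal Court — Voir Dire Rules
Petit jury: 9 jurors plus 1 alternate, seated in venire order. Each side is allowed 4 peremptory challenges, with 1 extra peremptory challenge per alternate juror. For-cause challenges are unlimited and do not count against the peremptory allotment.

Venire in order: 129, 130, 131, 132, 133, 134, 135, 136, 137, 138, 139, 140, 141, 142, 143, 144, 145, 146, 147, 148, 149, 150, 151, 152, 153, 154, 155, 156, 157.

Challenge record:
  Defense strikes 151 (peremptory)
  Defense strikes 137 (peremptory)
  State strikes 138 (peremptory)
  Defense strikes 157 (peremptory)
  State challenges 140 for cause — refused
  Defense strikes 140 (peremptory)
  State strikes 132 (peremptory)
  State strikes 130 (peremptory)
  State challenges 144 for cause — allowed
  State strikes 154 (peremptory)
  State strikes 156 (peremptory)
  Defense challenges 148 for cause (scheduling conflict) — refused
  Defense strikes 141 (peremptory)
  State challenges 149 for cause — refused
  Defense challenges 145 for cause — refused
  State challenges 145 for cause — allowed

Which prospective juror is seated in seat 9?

Removed: #130, #132, #137, #138, #140, #141, #144, #145, #151, #154, #156, #157. (#148, #149 stay — for-cause denied.)
Filling seats in venire order through position 9: #129, #131, #133, #134, #135, #136, #139, #142, #143.
So seat 9 is #143.

143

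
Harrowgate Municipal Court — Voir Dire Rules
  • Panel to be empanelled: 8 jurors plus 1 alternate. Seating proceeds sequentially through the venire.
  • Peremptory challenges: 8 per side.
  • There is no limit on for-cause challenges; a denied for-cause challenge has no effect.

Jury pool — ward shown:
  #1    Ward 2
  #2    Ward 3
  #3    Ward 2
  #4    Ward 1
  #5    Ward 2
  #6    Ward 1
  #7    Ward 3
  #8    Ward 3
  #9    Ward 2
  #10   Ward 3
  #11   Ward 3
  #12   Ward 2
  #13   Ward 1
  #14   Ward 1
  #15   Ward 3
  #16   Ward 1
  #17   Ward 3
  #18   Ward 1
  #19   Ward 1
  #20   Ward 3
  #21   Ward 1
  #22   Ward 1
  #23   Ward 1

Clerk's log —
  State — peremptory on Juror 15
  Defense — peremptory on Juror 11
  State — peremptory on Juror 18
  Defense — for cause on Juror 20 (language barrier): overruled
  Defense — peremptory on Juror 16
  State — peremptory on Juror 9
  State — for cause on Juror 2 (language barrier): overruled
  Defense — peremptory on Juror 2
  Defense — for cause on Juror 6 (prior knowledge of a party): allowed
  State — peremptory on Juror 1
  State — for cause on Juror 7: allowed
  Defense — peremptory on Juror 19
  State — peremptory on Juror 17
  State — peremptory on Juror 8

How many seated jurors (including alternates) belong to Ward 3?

2

Removed: #1, #2, #6, #7, #8, #9, #11, #15, #16, #17, #18, #19.
Seated (9 incl. alternates): #3, #4, #5, #10, #12, #13, #14, #20, #21.
Of those, in Ward 3: #10, #20 → 2.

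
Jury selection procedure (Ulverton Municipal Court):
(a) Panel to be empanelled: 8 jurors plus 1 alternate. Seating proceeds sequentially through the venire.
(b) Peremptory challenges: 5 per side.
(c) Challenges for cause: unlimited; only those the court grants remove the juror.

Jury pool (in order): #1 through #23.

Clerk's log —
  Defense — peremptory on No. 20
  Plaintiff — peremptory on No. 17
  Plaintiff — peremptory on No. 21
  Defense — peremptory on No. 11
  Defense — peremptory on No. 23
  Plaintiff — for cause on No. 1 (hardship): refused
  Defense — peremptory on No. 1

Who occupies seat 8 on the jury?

9

Removed: #1, #11, #17, #20, #21, #23.
Seating in order: seats 1–8 → #2, #3, #4, #5, #6, #7, #8, #9; alternates → #10.
So seat 8 is #9.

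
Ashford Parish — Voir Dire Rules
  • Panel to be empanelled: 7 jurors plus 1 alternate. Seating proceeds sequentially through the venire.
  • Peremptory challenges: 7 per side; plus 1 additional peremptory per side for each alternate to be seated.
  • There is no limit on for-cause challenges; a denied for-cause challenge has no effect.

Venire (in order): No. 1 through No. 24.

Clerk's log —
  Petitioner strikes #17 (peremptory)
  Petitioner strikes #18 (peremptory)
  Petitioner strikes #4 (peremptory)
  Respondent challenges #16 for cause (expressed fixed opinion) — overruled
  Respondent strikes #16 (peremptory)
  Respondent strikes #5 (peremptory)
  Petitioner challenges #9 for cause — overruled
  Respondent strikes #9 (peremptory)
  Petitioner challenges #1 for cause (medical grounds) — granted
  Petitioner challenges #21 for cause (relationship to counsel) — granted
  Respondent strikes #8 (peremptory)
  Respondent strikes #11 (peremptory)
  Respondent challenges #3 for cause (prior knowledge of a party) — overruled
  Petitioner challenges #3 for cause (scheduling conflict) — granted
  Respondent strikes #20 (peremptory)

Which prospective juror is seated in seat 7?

Removed: #1, #3, #4, #5, #8, #9, #11, #16, #17, #18, #20, #21.
Seating in order: seats 1–7 → #2, #6, #7, #10, #12, #13, #14; alternates → #15.
So seat 7 is #14.

14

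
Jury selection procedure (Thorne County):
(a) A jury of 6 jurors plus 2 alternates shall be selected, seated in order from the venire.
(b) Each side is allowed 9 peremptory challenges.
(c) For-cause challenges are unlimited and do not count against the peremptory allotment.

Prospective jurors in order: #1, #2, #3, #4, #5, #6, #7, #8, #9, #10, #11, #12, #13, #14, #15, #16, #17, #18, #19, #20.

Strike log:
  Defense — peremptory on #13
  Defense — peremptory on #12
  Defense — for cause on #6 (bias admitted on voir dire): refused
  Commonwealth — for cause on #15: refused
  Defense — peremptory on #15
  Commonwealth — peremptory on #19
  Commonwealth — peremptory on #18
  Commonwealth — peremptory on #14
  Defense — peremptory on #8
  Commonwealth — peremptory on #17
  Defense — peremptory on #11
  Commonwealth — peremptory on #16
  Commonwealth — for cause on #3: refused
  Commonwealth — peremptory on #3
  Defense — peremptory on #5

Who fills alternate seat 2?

Removed: #3, #5, #8, #11, #12, #13, #14, #15, #16, #17, #18, #19. (#6 stays — for-cause denied.)
Seating in order: seats 1–6 → #1, #2, #4, #6, #7, #9; alternates → #10, #20.
So alternate 2 is #20.

20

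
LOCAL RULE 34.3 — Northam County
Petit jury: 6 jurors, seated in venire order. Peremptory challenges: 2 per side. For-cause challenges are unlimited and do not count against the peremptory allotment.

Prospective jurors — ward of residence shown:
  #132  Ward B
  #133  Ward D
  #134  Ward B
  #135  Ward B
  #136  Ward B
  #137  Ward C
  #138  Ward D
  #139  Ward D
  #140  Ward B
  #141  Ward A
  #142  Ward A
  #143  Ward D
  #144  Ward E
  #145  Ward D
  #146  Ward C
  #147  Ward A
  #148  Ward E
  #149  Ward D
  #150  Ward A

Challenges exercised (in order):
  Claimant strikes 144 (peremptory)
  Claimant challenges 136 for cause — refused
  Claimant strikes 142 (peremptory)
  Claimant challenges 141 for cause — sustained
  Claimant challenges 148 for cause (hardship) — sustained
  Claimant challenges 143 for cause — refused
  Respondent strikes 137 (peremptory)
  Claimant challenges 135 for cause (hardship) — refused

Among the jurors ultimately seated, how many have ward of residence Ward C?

0

Removed: #137, #141, #142, #144, #148.
Seated jurors 1–6: #132, #133, #134, #135, #136, #138.
None of those are in Ward C → 0.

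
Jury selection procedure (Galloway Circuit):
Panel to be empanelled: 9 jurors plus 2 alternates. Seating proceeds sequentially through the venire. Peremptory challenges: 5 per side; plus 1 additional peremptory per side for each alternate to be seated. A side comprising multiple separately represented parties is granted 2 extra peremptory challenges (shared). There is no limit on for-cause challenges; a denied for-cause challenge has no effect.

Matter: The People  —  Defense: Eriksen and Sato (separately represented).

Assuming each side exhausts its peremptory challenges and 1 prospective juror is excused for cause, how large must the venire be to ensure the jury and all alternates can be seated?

28

Seats to fill: 9 + 2 alternates = 11.
Peremptories — The People: 5 + 1×2 = 7; Defense: 5 + 1×2 + 2 = 9; total 16.
For-cause removals: 1.
Minimum venire: 11 + 16 + 1 = 28.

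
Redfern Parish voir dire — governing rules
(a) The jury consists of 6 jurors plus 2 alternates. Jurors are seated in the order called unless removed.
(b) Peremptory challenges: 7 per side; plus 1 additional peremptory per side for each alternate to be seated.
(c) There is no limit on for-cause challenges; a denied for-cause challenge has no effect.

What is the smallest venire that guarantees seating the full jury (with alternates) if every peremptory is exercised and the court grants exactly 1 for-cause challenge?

27

Seats to fill: 6 + 2 alternates = 8.
Peremptories: 7 + 1×2 = 9 per side × 2 sides = 18.
For-cause removals: 1.
Minimum venire: 8 + 18 + 1 = 27.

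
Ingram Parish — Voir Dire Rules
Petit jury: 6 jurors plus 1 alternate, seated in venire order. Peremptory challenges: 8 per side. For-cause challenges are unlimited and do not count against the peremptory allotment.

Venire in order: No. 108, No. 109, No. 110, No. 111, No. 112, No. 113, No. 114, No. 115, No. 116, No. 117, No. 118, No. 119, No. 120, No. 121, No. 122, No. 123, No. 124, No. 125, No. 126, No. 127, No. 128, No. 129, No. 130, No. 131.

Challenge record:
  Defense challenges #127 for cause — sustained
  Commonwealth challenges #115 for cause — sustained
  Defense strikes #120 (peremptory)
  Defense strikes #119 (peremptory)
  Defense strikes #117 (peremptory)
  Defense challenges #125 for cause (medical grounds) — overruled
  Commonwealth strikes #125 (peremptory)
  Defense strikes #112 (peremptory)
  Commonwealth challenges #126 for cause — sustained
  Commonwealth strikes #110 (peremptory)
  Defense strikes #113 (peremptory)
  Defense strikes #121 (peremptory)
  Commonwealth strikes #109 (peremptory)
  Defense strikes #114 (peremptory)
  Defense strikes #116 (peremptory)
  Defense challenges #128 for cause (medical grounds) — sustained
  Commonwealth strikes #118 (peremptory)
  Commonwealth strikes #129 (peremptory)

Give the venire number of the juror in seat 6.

Removed: #109, #110, #112, #113, #114, #115, #116, #117, #118, #119, #120, #121, #125, #126, #127, #128, #129.
Seating in order: seats 1–6 → #108, #111, #122, #123, #124, #130; alternates → #131.
So seat 6 is #130.

130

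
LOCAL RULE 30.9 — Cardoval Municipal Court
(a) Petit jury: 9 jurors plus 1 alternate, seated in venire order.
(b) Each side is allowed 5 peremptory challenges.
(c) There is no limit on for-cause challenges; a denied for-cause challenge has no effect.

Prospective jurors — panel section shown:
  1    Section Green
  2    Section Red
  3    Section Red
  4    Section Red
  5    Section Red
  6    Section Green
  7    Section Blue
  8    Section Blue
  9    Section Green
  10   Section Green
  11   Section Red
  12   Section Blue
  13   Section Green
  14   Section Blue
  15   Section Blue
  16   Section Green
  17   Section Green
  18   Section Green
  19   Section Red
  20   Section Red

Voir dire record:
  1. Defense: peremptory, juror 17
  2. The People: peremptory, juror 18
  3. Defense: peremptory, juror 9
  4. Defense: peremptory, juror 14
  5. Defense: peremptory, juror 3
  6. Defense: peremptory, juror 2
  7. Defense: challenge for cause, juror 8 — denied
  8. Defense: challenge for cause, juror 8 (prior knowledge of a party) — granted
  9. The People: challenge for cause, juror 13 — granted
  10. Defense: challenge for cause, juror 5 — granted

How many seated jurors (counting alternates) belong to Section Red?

Removed: #2, #3, #5, #8, #9, #13, #14, #17, #18.
Seated (10 incl. alternates): #1, #4, #6, #7, #10, #11, #12, #15, #16, #19.
Of those, in Section Red: #4, #11, #19 → 3.

3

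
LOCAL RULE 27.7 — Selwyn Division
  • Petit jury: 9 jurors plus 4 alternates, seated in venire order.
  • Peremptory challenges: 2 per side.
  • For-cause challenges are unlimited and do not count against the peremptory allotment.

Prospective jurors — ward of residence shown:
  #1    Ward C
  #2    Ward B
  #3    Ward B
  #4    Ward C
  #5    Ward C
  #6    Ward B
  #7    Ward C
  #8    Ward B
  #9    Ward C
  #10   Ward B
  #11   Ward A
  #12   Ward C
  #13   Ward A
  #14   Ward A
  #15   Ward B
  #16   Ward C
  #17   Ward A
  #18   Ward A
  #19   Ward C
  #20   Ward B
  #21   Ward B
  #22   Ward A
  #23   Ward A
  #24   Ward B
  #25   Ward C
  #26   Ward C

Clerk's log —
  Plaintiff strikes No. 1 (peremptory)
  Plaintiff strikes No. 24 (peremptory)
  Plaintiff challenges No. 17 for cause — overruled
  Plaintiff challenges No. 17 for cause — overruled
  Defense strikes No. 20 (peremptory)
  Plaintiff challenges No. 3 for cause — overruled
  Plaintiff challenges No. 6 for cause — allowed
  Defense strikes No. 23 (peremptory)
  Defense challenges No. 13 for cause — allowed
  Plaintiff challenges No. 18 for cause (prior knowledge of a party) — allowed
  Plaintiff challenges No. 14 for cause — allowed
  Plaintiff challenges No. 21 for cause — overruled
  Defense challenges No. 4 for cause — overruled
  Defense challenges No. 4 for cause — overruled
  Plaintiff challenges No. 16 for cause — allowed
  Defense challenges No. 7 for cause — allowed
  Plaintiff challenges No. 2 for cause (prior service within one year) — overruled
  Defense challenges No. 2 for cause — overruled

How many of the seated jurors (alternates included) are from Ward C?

Removed: #1, #6, #7, #13, #14, #16, #18, #20, #23, #24.
Seated (13 incl. alternates): #2, #3, #4, #5, #8, #9, #10, #11, #12, #15, #17, #19, #21.
Of those, in Ward C: #4, #5, #9, #12, #19 → 5.

5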